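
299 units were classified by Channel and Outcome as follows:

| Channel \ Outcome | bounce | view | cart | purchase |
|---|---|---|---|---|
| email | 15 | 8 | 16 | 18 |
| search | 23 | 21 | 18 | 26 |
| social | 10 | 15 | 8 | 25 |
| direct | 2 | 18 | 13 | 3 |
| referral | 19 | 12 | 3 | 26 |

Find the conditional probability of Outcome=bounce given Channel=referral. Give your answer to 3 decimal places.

0.317

Total with Channel=referral: 19 + 12 + 3 + 26 = 60.
P(Outcome=bounce | Channel=referral) = 19/60 = 0.317.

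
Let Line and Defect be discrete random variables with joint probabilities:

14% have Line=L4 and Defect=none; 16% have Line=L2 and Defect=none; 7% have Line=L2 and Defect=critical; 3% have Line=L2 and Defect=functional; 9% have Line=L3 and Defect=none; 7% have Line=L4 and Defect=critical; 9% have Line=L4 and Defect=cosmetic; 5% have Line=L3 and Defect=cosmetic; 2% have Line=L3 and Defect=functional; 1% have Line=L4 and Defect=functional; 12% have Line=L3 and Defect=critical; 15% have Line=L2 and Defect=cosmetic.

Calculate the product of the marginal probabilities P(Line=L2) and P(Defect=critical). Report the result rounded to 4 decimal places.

0.1066

P(Line=L2) = 0.16 + 0.15 + 0.03 + 0.07 = 0.41.
P(Defect=critical) = 0.07 + 0.12 + 0.07 = 0.26.
Product: 0.41 × 0.26 = 0.1066.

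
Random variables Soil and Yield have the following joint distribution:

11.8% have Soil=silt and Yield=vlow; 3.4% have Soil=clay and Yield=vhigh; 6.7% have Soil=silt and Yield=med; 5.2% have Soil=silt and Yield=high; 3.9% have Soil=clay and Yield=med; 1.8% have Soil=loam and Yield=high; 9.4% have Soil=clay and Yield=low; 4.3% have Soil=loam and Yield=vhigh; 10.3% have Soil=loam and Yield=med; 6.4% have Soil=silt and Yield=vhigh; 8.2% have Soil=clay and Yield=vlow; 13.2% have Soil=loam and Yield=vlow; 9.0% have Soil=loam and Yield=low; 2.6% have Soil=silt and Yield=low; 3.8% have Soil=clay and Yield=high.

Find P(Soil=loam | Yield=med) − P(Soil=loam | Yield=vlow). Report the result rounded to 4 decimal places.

P(Yield=med) = 0.103 + 0.039 + 0.067 = 0.209; P(Soil=loam | Yield=med) = 0.103/0.209 = 0.49282.
P(Yield=vlow) = 0.132 + 0.082 + 0.118 = 0.332; P(Soil=loam | Yield=vlow) = 0.132/0.332 = 0.39759.
Difference = 0.0952.

0.0952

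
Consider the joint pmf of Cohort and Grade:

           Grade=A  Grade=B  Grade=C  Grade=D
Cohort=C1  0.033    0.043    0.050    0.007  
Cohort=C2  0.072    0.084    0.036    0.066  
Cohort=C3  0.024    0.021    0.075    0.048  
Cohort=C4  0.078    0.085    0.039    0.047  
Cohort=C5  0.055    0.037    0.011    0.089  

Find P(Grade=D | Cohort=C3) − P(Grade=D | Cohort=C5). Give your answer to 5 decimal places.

P(Cohort=C3) = 0.024 + 0.021 + 0.075 + 0.048 = 0.168; P(Grade=D | Cohort=C3) = 0.048/0.168 = 0.285714.
P(Cohort=C5) = 0.055 + 0.037 + 0.011 + 0.089 = 0.192; P(Grade=D | Cohort=C5) = 0.089/0.192 = 0.463542.
Difference = -0.17783.

-0.17783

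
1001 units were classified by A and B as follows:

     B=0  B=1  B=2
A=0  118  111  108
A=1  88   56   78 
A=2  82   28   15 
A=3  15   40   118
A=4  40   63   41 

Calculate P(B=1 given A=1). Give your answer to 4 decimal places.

0.2523

Total with A=1: 88 + 56 + 78 = 222.
P(B=1 | A=1) = 56/222 = 0.2523.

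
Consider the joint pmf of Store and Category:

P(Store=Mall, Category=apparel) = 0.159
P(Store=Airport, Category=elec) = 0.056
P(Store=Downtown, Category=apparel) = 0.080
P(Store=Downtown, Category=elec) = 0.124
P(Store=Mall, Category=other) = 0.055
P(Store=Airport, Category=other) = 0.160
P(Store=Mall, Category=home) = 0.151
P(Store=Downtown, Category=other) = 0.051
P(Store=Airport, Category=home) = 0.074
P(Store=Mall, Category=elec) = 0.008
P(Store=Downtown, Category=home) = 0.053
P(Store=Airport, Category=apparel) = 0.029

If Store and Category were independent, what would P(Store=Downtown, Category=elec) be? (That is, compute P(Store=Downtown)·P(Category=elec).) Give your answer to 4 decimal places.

P(Store=Downtown) = 0.080 + 0.124 + 0.053 + 0.051 = 0.308.
P(Category=elec) = 0.124 + 0.008 + 0.056 = 0.188.
Product: 0.308 × 0.188 = 0.0579.

0.0579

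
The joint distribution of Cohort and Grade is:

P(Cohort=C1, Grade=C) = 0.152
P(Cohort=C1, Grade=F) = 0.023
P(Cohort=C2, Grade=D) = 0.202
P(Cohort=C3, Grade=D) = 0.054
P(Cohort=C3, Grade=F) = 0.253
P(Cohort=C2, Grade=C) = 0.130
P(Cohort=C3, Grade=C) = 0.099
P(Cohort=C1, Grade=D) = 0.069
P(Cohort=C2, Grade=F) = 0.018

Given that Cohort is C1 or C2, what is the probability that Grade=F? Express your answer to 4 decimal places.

P(Cohort=C1) = 0.152 + 0.069 + 0.023 = 0.244.
P(Cohort=C2) = 0.130 + 0.202 + 0.018 = 0.350.
P(Cohort ∈ {C1, C2}) = 0.244 + 0.350 = 0.594; P(Grade=F, Cohort ∈ {C1, C2}) = 0.023 + 0.018 = 0.041.
P(Grade=F | Cohort ∈ {C1, C2}) = 0.041/0.594 = 0.0690.

0.0690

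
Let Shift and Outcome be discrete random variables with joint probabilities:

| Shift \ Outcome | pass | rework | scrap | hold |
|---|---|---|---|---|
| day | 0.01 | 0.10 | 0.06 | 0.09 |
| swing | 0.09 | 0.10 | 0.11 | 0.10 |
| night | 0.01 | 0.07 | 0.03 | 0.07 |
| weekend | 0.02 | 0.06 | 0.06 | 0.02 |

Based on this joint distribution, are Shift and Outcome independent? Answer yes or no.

no

P(Shift=swing) = 0.40 and P(Outcome=pass) = 0.13, so their product is 0.0520, but P(Shift=swing, Outcome=pass) = 0.09. Since these differ, Shift and Outcome are not independent.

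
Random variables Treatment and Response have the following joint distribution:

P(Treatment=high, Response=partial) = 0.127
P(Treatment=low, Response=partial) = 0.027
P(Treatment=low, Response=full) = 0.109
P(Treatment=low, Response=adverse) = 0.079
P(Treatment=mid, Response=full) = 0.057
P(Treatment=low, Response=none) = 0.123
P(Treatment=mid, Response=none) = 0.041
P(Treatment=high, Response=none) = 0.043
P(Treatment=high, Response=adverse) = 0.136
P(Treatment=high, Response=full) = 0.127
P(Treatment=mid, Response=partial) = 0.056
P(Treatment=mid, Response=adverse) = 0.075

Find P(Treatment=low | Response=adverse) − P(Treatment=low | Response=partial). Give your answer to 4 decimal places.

0.1438

P(Response=adverse) = 0.079 + 0.075 + 0.136 = 0.290; P(Treatment=low | Response=adverse) = 0.079/0.290 = 0.27241.
P(Response=partial) = 0.027 + 0.056 + 0.127 = 0.210; P(Treatment=low | Response=partial) = 0.027/0.210 = 0.12857.
Difference = 0.1438.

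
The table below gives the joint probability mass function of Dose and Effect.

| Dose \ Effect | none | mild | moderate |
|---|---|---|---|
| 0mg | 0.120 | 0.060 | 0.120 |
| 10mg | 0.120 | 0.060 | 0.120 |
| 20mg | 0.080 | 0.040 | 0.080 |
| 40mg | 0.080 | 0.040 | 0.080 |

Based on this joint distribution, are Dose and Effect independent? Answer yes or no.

Every cell satisfies P(Dose,Effect) = P(Dose)·P(Effect). For instance P(Dose=0mg) = 0.300, P(Effect=none) = 0.400, and 0.300×0.400 = 0.120 matches the joint entry. So Dose and Effect are independent.

yes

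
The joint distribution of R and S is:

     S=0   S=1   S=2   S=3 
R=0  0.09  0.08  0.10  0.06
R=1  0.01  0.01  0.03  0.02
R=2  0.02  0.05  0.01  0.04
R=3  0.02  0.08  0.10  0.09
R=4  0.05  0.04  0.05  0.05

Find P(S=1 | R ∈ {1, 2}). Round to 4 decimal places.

0.3158

P(R=1) = 0.01 + 0.01 + 0.03 + 0.02 = 0.07.
P(R=2) = 0.02 + 0.05 + 0.01 + 0.04 = 0.12.
P(R ∈ {1, 2}) = 0.07 + 0.12 = 0.19; P(S=1, R ∈ {1, 2}) = 0.01 + 0.05 = 0.06.
P(S=1 | R ∈ {1, 2}) = 0.06/0.19 = 0.3158.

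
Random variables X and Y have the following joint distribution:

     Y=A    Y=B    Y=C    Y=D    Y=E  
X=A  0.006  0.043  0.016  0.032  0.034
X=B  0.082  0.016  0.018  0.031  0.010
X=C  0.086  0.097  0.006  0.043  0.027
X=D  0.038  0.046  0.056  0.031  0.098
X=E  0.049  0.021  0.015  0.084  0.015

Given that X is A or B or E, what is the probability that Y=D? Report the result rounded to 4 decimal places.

0.3114

P(X=A) = 0.006 + 0.043 + 0.016 + 0.032 + 0.034 = 0.131.
P(X=B) = 0.082 + 0.016 + 0.018 + 0.031 + 0.010 = 0.157.
P(X=E) = 0.049 + 0.021 + 0.015 + 0.084 + 0.015 = 0.184.
P(X ∈ {A, B, E}) = 0.131 + 0.157 + 0.184 = 0.472; P(Y=D, X ∈ {A, B, E}) = 0.032 + 0.031 + 0.084 = 0.147.
P(Y=D | X ∈ {A, B, E}) = 0.147/0.472 = 0.3114.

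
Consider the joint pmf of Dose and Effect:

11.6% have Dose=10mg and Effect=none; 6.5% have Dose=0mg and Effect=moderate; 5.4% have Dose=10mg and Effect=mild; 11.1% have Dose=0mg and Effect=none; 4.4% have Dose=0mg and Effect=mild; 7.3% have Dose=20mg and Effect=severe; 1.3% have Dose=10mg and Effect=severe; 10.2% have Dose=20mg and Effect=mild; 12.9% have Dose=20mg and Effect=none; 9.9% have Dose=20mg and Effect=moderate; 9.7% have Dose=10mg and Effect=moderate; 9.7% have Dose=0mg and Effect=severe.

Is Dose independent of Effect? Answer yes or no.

no

P(Dose=0mg) = 0.317 and P(Effect=severe) = 0.183, so their product is 0.05801, but P(Dose=0mg, Effect=severe) = 0.097. Since these differ, Dose and Effect are not independent.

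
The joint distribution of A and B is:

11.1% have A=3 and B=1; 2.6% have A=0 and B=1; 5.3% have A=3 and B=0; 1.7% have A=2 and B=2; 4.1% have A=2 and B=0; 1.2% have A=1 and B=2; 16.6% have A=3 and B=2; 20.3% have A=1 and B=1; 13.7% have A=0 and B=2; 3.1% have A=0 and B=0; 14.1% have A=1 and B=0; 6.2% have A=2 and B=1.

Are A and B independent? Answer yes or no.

P(A=1) = 0.356 and P(B=2) = 0.332, so their product is 0.11819, but P(A=1, B=2) = 0.012. Since these differ, A and B are not independent.

no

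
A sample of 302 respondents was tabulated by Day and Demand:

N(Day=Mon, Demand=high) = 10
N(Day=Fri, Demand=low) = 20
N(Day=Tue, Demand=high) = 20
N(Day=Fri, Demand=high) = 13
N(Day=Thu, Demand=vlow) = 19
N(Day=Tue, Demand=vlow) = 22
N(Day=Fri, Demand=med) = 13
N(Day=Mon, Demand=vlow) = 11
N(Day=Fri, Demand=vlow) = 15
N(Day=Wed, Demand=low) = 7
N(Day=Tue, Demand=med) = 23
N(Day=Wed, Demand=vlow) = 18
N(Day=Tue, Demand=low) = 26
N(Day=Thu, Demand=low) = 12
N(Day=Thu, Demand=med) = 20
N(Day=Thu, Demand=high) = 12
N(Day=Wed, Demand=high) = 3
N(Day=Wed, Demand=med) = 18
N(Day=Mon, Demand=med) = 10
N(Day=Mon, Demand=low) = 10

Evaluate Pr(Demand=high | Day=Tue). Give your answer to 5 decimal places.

Total with Day=Tue: 22 + 26 + 23 + 20 = 91.
P(Demand=high | Day=Tue) = 20/91 = 0.21978.

0.21978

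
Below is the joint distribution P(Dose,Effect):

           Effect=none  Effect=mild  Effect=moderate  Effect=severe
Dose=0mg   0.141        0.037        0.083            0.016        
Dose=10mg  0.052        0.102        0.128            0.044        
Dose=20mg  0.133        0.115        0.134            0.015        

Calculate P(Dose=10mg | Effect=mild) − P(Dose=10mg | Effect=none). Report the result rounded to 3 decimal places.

0.242

P(Effect=mild) = 0.037 + 0.102 + 0.115 = 0.254; P(Dose=10mg | Effect=mild) = 0.102/0.254 = 0.4016.
P(Effect=none) = 0.141 + 0.052 + 0.133 = 0.326; P(Dose=10mg | Effect=none) = 0.052/0.326 = 0.1595.
Difference = 0.242.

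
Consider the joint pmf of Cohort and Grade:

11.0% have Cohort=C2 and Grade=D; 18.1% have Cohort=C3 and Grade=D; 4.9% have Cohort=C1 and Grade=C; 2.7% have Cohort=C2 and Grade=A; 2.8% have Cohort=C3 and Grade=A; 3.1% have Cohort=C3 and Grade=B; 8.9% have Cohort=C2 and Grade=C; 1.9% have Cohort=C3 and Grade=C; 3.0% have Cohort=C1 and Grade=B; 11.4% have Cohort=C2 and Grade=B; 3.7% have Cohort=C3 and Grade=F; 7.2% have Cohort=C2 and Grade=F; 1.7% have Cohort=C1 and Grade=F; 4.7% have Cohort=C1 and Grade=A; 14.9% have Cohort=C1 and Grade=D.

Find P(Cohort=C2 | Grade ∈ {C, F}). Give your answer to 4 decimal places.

P(Grade=C) = 0.049 + 0.089 + 0.019 = 0.157.
P(Grade=F) = 0.017 + 0.072 + 0.037 = 0.126.
P(Grade ∈ {C, F}) = 0.157 + 0.126 = 0.283; P(Cohort=C2, Grade ∈ {C, F}) = 0.089 + 0.072 = 0.161.
P(Cohort=C2 | Grade ∈ {C, F}) = 0.161/0.283 = 0.5689.

0.5689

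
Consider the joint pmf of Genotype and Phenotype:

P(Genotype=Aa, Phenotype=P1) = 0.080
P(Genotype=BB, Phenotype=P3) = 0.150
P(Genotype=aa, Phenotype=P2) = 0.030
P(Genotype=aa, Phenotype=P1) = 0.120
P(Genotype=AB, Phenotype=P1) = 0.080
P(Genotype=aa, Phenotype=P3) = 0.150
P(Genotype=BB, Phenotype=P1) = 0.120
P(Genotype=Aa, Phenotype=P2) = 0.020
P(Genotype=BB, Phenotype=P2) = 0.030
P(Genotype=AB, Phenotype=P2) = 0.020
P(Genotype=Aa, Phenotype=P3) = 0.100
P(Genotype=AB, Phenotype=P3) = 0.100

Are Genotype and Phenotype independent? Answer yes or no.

yes

Every cell satisfies P(Genotype,Phenotype) = P(Genotype)·P(Phenotype). For instance P(Genotype=aa) = 0.300, P(Phenotype=P3) = 0.500, and 0.300×0.500 = 0.150 matches the joint entry. So Genotype and Phenotype are independent.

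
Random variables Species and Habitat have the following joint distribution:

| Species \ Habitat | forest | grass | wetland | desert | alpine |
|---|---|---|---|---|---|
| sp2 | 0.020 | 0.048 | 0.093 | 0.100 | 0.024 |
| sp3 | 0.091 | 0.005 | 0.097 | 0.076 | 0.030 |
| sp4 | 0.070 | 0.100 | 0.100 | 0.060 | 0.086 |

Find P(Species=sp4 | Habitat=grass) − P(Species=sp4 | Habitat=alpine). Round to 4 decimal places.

P(Habitat=grass) = 0.048 + 0.005 + 0.100 = 0.153; P(Species=sp4 | Habitat=grass) = 0.100/0.153 = 0.65359.
P(Habitat=alpine) = 0.024 + 0.030 + 0.086 = 0.140; P(Species=sp4 | Habitat=alpine) = 0.086/0.140 = 0.61429.
Difference = 0.0393.

0.0393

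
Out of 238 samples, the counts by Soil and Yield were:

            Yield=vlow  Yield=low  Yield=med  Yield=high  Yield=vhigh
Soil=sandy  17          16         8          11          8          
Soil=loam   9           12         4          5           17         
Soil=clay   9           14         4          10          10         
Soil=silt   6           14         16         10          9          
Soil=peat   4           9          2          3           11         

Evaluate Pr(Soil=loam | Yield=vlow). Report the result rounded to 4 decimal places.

0.2000

Total with Yield=vlow: 17 + 9 + 9 + 6 + 4 = 45.
P(Soil=loam | Yield=vlow) = 9/45 = 0.2000.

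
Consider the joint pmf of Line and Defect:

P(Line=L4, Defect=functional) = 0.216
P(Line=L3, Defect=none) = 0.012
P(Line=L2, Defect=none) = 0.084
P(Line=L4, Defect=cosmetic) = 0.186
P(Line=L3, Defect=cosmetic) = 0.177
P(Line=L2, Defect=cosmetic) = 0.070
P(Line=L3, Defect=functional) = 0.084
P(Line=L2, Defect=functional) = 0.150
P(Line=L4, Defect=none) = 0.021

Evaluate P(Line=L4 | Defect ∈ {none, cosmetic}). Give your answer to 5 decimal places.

0.37636

P(Defect=none) = 0.084 + 0.012 + 0.021 = 0.117.
P(Defect=cosmetic) = 0.070 + 0.177 + 0.186 = 0.433.
P(Defect ∈ {none, cosmetic}) = 0.117 + 0.433 = 0.550; P(Line=L4, Defect ∈ {none, cosmetic}) = 0.021 + 0.186 = 0.207.
P(Line=L4 | Defect ∈ {none, cosmetic}) = 0.207/0.550 = 0.37636.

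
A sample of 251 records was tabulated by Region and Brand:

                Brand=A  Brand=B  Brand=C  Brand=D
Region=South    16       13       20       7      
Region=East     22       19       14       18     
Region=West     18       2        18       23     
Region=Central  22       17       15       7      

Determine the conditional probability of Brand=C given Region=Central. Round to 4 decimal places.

Total with Region=Central: 22 + 17 + 15 + 7 = 61.
P(Brand=C | Region=Central) = 15/61 = 0.2459.

0.2459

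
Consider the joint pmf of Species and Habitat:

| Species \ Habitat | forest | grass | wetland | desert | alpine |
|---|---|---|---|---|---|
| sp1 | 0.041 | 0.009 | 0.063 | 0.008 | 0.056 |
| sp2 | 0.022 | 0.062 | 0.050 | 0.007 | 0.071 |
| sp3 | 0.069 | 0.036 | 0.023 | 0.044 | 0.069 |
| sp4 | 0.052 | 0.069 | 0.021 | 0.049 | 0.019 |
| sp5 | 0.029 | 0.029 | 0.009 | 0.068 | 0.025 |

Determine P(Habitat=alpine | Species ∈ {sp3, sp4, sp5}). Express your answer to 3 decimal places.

P(Species=sp3) = 0.069 + 0.036 + 0.023 + 0.044 + 0.069 = 0.241.
P(Species=sp4) = 0.052 + 0.069 + 0.021 + 0.049 + 0.019 = 0.210.
P(Species=sp5) = 0.029 + 0.029 + 0.009 + 0.068 + 0.025 = 0.160.
P(Species ∈ {sp3, sp4, sp5}) = 0.241 + 0.210 + 0.160 = 0.611; P(Habitat=alpine, Species ∈ {sp3, sp4, sp5}) = 0.069 + 0.019 + 0.025 = 0.113.
P(Habitat=alpine | Species ∈ {sp3, sp4, sp5}) = 0.113/0.611 = 0.185.

0.185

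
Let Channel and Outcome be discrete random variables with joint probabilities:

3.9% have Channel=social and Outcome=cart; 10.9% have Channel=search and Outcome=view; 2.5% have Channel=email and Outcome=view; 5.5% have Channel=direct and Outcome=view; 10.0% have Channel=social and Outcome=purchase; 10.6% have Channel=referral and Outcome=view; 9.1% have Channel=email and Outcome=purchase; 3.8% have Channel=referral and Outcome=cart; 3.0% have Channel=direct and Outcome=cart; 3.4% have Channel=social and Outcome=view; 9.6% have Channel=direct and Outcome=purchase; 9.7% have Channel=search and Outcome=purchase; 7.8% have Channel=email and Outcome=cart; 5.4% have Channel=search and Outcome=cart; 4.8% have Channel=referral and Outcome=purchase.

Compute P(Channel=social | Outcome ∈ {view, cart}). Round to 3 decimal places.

0.129

P(Outcome=view) = 0.025 + 0.109 + 0.034 + 0.055 + 0.106 = 0.329.
P(Outcome=cart) = 0.078 + 0.054 + 0.039 + 0.030 + 0.038 = 0.239.
P(Outcome ∈ {view, cart}) = 0.329 + 0.239 = 0.568; P(Channel=social, Outcome ∈ {view, cart}) = 0.034 + 0.039 = 0.073.
P(Channel=social | Outcome ∈ {view, cart}) = 0.073/0.568 = 0.129.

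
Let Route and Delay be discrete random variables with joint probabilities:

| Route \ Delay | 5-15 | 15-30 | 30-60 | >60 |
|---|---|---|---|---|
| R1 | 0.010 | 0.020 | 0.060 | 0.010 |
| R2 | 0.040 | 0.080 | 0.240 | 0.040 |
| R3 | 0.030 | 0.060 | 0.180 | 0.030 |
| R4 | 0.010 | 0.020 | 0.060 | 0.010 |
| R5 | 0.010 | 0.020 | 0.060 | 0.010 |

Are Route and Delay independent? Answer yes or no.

Every cell satisfies P(Route,Delay) = P(Route)·P(Delay). For instance P(Route=R4) = 0.100, P(Delay=15-30) = 0.200, and 0.100×0.200 = 0.020 matches the joint entry. So Route and Delay are independent.

yes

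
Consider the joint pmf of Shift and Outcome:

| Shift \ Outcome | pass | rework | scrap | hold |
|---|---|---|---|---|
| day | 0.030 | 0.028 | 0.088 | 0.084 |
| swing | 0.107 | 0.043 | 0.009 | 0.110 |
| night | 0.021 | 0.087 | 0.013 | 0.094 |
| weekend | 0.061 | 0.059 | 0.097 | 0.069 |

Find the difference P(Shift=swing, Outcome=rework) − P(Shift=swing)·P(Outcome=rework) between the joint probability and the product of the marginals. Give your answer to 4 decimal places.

P(Shift=swing) = 0.107 + 0.043 + 0.009 + 0.110 = 0.269.
P(Outcome=rework) = 0.028 + 0.043 + 0.087 + 0.059 = 0.217.
P(Shift=swing, Outcome=rework) − P(Shift=swing)P(Outcome=rework) = 0.043 − 0.269×0.217 = -0.0154.

-0.0154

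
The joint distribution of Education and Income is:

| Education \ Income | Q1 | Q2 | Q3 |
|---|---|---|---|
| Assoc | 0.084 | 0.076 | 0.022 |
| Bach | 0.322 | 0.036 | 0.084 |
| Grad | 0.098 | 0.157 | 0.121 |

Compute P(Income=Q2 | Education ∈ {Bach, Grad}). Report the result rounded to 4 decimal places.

0.2359

P(Education=Bach) = 0.322 + 0.036 + 0.084 = 0.442.
P(Education=Grad) = 0.098 + 0.157 + 0.121 = 0.376.
P(Education ∈ {Bach, Grad}) = 0.442 + 0.376 = 0.818; P(Income=Q2, Education ∈ {Bach, Grad}) = 0.036 + 0.157 = 0.193.
P(Income=Q2 | Education ∈ {Bach, Grad}) = 0.193/0.818 = 0.2359.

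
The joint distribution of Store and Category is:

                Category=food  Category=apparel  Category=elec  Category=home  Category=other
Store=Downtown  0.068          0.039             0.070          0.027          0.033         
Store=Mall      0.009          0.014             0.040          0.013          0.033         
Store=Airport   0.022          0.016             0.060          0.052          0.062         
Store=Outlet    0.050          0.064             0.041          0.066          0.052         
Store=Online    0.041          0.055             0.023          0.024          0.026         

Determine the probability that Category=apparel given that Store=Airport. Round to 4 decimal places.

P(Store=Airport) = 0.022 + 0.016 + 0.060 + 0.052 + 0.062 = 0.212.
P(Category=apparel | Store=Airport) = 0.016/0.212 = 0.0755.

0.0755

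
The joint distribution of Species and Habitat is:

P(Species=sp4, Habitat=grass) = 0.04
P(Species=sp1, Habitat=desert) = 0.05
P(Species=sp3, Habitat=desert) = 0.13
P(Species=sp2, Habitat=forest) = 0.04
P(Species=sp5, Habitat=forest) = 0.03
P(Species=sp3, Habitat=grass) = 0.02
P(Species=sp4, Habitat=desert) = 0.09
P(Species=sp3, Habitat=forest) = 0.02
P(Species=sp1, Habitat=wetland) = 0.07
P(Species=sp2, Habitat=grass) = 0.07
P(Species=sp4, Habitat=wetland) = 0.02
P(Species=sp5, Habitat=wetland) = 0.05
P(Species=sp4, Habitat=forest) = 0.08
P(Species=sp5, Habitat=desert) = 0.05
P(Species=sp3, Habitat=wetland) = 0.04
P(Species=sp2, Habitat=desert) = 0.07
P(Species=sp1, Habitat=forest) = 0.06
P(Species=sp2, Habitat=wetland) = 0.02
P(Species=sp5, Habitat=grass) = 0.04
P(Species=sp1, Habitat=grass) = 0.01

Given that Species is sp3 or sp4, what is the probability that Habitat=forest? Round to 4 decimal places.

P(Species=sp3) = 0.02 + 0.02 + 0.04 + 0.13 = 0.21.
P(Species=sp4) = 0.08 + 0.04 + 0.02 + 0.09 = 0.23.
P(Species ∈ {sp3, sp4}) = 0.21 + 0.23 = 0.44; P(Habitat=forest, Species ∈ {sp3, sp4}) = 0.02 + 0.08 = 0.10.
P(Habitat=forest | Species ∈ {sp3, sp4}) = 0.10/0.44 = 0.2273.

0.2273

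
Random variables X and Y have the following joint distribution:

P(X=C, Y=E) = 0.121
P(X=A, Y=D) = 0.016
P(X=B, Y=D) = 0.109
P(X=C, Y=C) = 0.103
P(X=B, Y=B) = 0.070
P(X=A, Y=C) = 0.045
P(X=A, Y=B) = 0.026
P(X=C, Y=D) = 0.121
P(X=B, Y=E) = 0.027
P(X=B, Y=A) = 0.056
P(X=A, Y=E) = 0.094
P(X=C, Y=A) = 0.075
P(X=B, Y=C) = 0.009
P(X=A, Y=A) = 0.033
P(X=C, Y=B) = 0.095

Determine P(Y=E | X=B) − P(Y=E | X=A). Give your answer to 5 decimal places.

-0.33962

P(X=B) = 0.056 + 0.070 + 0.009 + 0.109 + 0.027 = 0.271; P(Y=E | X=B) = 0.027/0.271 = 0.099631.
P(X=A) = 0.033 + 0.026 + 0.045 + 0.016 + 0.094 = 0.214; P(Y=E | X=A) = 0.094/0.214 = 0.439252.
Difference = -0.33962.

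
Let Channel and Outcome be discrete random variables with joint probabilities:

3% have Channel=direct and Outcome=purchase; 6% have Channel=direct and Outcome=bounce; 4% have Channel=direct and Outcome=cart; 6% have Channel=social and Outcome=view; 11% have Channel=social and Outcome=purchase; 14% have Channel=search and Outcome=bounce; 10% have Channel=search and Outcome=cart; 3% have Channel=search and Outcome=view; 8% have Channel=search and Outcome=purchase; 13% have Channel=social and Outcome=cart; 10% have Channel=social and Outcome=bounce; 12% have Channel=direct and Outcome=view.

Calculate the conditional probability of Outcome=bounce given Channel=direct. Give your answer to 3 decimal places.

0.240

P(Channel=direct) = 0.06 + 0.12 + 0.04 + 0.03 = 0.25.
P(Outcome=bounce | Channel=direct) = 0.06/0.25 = 0.240.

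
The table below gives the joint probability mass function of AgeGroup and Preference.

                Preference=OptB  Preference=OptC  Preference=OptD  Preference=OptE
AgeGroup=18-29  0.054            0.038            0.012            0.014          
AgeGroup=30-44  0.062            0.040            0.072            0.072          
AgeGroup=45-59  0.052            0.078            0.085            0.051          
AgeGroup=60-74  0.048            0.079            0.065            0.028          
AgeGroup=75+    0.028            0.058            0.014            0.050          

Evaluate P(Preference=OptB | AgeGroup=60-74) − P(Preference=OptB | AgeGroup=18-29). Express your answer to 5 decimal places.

P(AgeGroup=60-74) = 0.048 + 0.079 + 0.065 + 0.028 = 0.220; P(Preference=OptB | AgeGroup=60-74) = 0.048/0.220 = 0.218182.
P(AgeGroup=18-29) = 0.054 + 0.038 + 0.012 + 0.014 = 0.118; P(Preference=OptB | AgeGroup=18-29) = 0.054/0.118 = 0.457627.
Difference = -0.23945.

-0.23945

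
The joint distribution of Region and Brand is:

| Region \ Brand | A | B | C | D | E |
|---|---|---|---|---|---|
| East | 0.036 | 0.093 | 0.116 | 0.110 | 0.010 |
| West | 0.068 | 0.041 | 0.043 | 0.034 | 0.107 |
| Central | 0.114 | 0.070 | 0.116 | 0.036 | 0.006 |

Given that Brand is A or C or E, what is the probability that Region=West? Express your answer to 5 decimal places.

0.35390

P(Brand=A) = 0.036 + 0.068 + 0.114 = 0.218.
P(Brand=C) = 0.116 + 0.043 + 0.116 = 0.275.
P(Brand=E) = 0.010 + 0.107 + 0.006 = 0.123.
P(Brand ∈ {A, C, E}) = 0.218 + 0.275 + 0.123 = 0.616; P(Region=West, Brand ∈ {A, C, E}) = 0.068 + 0.043 + 0.107 = 0.218.
P(Region=West | Brand ∈ {A, C, E}) = 0.218/0.616 = 0.35390.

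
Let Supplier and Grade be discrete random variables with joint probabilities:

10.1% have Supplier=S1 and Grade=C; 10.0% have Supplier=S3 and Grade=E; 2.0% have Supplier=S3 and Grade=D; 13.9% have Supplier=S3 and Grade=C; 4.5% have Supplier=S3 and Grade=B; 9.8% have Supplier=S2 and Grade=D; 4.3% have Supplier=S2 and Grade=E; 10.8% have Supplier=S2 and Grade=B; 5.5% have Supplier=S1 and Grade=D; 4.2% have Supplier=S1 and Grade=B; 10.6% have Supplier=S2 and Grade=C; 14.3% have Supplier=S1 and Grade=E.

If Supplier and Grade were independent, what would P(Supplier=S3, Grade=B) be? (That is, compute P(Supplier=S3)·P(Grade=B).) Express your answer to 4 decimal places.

P(Supplier=S3) = 0.045 + 0.139 + 0.020 + 0.100 = 0.304.
P(Grade=B) = 0.042 + 0.108 + 0.045 = 0.195.
Product: 0.304 × 0.195 = 0.0593.

0.0593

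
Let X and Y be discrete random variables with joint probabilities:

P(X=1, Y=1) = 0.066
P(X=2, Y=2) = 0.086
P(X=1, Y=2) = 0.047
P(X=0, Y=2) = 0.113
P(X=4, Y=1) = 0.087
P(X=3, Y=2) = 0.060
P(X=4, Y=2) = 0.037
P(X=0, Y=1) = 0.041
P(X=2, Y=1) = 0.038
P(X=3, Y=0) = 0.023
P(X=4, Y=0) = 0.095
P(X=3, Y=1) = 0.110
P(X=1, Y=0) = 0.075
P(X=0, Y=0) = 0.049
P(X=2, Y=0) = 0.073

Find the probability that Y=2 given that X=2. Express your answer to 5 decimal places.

P(X=2) = 0.073 + 0.038 + 0.086 = 0.197.
P(Y=2 | X=2) = 0.086/0.197 = 0.43655.

0.43655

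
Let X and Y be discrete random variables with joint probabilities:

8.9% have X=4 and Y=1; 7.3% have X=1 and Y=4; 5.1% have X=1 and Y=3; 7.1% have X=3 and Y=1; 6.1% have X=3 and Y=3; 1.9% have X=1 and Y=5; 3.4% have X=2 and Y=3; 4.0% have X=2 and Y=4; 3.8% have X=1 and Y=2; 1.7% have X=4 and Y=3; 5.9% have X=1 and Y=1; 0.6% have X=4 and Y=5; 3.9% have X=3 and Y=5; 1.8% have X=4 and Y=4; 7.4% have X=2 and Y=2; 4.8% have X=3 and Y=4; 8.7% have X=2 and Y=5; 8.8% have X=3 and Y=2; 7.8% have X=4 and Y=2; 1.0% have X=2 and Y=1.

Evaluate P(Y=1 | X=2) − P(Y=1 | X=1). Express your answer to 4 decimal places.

-0.2050

P(X=2) = 0.010 + 0.074 + 0.034 + 0.040 + 0.087 = 0.245; P(Y=1 | X=2) = 0.010/0.245 = 0.04082.
P(X=1) = 0.059 + 0.038 + 0.051 + 0.073 + 0.019 = 0.240; P(Y=1 | X=1) = 0.059/0.240 = 0.24583.
Difference = -0.2050.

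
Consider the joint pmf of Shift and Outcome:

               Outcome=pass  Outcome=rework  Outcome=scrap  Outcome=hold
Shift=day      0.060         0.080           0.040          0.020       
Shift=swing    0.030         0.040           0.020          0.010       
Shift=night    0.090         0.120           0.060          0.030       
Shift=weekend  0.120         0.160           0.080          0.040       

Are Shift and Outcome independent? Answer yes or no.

yes

Every cell satisfies P(Shift,Outcome) = P(Shift)·P(Outcome). For instance P(Shift=day) = 0.200, P(Outcome=hold) = 0.100, and 0.200×0.100 = 0.020 matches the joint entry. So Shift and Outcome are independent.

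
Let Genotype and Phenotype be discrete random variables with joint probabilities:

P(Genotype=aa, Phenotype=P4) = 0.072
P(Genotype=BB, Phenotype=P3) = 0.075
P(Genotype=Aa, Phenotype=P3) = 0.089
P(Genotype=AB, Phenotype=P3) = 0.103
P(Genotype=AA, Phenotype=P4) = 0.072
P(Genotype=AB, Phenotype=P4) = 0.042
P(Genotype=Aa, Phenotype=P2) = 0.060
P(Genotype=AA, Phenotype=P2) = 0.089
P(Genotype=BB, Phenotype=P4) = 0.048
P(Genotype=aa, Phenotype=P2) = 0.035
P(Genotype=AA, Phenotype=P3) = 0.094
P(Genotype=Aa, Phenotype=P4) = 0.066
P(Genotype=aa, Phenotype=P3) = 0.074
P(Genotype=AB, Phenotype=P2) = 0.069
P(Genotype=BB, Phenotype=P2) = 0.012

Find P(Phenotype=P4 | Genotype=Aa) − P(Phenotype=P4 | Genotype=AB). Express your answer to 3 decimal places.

0.111

P(Genotype=Aa) = 0.060 + 0.089 + 0.066 = 0.215; P(Phenotype=P4 | Genotype=Aa) = 0.066/0.215 = 0.3070.
P(Genotype=AB) = 0.069 + 0.103 + 0.042 = 0.214; P(Phenotype=P4 | Genotype=AB) = 0.042/0.214 = 0.1963.
Difference = 0.111.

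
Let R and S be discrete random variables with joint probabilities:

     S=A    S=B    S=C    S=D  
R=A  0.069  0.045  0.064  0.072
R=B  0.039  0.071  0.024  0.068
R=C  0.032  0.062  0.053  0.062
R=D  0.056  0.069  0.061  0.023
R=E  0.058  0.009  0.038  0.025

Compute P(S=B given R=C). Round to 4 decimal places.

0.2967

P(R=C) = 0.032 + 0.062 + 0.053 + 0.062 = 0.209.
P(S=B | R=C) = 0.062/0.209 = 0.2967.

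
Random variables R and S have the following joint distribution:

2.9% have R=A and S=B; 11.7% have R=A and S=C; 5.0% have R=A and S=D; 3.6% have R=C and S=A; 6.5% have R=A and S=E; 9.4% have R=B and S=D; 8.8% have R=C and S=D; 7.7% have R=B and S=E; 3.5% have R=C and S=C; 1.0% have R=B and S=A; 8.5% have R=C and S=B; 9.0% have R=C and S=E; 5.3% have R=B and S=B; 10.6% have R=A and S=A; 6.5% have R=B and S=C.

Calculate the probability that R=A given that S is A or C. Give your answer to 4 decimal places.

P(S=A) = 0.106 + 0.010 + 0.036 = 0.152.
P(S=C) = 0.117 + 0.065 + 0.035 = 0.217.
P(S ∈ {A, C}) = 0.152 + 0.217 = 0.369; P(R=A, S ∈ {A, C}) = 0.106 + 0.117 = 0.223.
P(R=A | S ∈ {A, C}) = 0.223/0.369 = 0.6043.

0.6043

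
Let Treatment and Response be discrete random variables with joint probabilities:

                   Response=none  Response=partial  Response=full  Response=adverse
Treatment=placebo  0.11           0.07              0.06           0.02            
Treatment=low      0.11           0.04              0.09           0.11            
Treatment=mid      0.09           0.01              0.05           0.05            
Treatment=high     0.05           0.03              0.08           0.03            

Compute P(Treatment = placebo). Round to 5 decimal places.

0.26000

P(Treatment=placebo) = 0.11 + 0.07 + 0.06 + 0.02 = 0.26.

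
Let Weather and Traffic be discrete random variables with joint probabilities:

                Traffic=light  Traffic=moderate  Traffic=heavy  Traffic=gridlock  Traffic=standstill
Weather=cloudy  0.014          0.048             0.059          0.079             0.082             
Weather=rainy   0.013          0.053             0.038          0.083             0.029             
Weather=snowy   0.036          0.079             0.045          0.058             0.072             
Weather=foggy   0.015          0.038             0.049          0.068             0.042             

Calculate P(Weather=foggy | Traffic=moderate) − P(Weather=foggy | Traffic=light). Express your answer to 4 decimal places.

P(Traffic=moderate) = 0.048 + 0.053 + 0.079 + 0.038 = 0.218; P(Weather=foggy | Traffic=moderate) = 0.038/0.218 = 0.17431.
P(Traffic=light) = 0.014 + 0.013 + 0.036 + 0.015 = 0.078; P(Weather=foggy | Traffic=light) = 0.015/0.078 = 0.19231.
Difference = -0.0180.

-0.0180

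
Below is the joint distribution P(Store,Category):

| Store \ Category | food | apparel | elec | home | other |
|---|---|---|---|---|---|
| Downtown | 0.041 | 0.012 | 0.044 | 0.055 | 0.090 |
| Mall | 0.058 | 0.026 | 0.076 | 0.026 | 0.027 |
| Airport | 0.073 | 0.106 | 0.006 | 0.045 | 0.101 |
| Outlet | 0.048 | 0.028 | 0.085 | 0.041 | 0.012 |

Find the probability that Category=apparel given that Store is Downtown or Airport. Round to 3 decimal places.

P(Store=Downtown) = 0.041 + 0.012 + 0.044 + 0.055 + 0.090 = 0.242.
P(Store=Airport) = 0.073 + 0.106 + 0.006 + 0.045 + 0.101 = 0.331.
P(Store ∈ {Downtown, Airport}) = 0.242 + 0.331 = 0.573; P(Category=apparel, Store ∈ {Downtown, Airport}) = 0.012 + 0.106 = 0.118.
P(Category=apparel | Store ∈ {Downtown, Airport}) = 0.118/0.573 = 0.206.

0.206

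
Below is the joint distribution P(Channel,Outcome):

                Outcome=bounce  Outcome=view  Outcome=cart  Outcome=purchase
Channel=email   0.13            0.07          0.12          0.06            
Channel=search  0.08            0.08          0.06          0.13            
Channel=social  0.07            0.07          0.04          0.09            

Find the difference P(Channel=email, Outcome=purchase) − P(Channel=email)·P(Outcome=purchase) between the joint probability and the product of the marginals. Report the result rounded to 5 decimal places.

-0.04640

P(Channel=email) = 0.13 + 0.07 + 0.12 + 0.06 = 0.38.
P(Outcome=purchase) = 0.06 + 0.13 + 0.09 = 0.28.
P(Channel=email, Outcome=purchase) − P(Channel=email)P(Outcome=purchase) = 0.06 − 0.38×0.28 = -0.04640.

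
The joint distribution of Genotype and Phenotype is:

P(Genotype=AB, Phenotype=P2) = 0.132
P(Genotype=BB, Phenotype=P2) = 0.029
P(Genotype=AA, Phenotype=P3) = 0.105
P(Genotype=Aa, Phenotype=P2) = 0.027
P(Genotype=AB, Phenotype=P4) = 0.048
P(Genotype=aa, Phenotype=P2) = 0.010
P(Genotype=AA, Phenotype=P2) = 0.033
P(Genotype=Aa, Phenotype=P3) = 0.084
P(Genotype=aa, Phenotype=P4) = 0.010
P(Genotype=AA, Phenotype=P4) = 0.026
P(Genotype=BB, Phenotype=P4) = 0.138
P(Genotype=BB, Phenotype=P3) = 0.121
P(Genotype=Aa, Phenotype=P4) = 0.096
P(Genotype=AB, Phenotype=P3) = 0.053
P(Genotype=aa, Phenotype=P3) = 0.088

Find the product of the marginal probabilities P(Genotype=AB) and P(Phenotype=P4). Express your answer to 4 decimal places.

P(Genotype=AB) = 0.132 + 0.053 + 0.048 = 0.233.
P(Phenotype=P4) = 0.026 + 0.096 + 0.010 + 0.048 + 0.138 = 0.318.
Product: 0.233 × 0.318 = 0.0741.

0.0741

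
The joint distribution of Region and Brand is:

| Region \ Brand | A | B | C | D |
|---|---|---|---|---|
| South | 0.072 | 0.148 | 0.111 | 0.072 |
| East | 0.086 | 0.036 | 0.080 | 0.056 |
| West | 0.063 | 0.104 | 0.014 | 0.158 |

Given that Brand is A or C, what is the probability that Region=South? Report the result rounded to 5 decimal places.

P(Brand=A) = 0.072 + 0.086 + 0.063 = 0.221.
P(Brand=C) = 0.111 + 0.080 + 0.014 = 0.205.
P(Brand ∈ {A, C}) = 0.221 + 0.205 = 0.426; P(Region=South, Brand ∈ {A, C}) = 0.072 + 0.111 = 0.183.
P(Region=South | Brand ∈ {A, C}) = 0.183/0.426 = 0.42958.

0.42958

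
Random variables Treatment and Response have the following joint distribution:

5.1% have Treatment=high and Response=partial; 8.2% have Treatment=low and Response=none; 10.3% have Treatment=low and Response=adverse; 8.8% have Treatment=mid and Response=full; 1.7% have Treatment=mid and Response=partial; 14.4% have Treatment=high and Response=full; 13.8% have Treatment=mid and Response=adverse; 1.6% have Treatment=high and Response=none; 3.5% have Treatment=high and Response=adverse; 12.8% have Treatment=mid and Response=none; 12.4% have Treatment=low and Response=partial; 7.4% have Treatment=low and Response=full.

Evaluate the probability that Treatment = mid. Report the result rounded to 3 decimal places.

P(Treatment=mid) = 0.128 + 0.017 + 0.088 + 0.138 = 0.371.

0.371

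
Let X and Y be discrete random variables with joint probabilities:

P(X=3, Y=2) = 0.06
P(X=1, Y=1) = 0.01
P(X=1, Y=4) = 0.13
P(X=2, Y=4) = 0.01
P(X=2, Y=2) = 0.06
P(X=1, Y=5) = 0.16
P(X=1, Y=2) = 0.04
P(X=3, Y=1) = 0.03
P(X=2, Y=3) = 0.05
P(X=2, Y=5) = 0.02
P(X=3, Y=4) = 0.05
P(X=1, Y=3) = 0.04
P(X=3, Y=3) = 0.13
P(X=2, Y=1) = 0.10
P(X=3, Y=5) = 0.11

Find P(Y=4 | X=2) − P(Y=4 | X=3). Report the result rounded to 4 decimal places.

P(X=2) = 0.10 + 0.06 + 0.05 + 0.01 + 0.02 = 0.24; P(Y=4 | X=2) = 0.01/0.24 = 0.04167.
P(X=3) = 0.03 + 0.06 + 0.13 + 0.05 + 0.11 = 0.38; P(Y=4 | X=3) = 0.05/0.38 = 0.13158.
Difference = -0.0899.

-0.0899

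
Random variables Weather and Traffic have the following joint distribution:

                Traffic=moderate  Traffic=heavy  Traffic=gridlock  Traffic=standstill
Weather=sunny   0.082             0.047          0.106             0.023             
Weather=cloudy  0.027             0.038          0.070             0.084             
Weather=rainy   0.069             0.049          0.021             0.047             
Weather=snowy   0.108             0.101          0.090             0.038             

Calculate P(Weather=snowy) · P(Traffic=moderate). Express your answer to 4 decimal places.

0.0964

P(Weather=snowy) = 0.108 + 0.101 + 0.090 + 0.038 = 0.337.
P(Traffic=moderate) = 0.082 + 0.027 + 0.069 + 0.108 = 0.286.
Product: 0.337 × 0.286 = 0.0964.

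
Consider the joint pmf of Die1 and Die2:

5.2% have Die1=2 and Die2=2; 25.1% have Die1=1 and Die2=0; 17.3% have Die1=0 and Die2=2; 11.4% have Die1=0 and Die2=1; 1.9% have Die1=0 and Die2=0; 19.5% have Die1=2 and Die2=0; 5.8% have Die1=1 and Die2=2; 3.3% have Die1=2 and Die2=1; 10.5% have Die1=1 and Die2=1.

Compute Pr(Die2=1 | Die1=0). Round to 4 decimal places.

0.3725

P(Die1=0) = 0.019 + 0.114 + 0.173 = 0.306.
P(Die2=1 | Die1=0) = 0.114/0.306 = 0.3725.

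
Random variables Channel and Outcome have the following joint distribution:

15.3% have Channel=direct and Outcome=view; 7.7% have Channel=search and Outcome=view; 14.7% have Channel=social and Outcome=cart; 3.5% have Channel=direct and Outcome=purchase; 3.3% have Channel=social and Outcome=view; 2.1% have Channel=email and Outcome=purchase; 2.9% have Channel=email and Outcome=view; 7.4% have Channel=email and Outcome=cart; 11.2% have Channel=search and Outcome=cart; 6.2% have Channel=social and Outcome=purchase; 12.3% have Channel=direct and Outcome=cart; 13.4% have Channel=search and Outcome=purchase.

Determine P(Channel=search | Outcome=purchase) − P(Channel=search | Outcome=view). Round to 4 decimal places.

0.2680

P(Outcome=purchase) = 0.021 + 0.134 + 0.062 + 0.035 = 0.252; P(Channel=search | Outcome=purchase) = 0.134/0.252 = 0.53175.
P(Outcome=view) = 0.029 + 0.077 + 0.033 + 0.153 = 0.292; P(Channel=search | Outcome=view) = 0.077/0.292 = 0.26370.
Difference = 0.2680.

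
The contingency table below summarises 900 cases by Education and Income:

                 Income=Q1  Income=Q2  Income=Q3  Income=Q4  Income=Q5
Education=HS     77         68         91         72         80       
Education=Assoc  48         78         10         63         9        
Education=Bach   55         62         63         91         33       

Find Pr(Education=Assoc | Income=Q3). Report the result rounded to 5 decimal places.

Total with Income=Q3: 91 + 10 + 63 = 164.
P(Education=Assoc | Income=Q3) = 10/164 = 0.06098.

0.06098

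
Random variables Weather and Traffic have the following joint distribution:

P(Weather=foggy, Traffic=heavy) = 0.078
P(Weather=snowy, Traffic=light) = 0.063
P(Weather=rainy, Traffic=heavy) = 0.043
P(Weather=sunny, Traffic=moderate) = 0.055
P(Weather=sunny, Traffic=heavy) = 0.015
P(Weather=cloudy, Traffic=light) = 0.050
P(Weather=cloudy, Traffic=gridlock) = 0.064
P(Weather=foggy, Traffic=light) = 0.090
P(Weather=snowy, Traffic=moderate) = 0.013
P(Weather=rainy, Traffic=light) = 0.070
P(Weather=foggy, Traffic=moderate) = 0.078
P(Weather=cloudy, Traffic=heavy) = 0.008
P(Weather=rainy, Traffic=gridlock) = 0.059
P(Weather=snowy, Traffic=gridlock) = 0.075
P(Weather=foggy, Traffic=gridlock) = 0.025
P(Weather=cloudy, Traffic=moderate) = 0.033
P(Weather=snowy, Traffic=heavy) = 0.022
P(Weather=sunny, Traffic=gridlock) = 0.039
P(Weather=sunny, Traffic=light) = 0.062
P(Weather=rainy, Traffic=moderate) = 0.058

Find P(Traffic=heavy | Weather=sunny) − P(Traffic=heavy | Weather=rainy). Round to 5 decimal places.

P(Weather=sunny) = 0.062 + 0.055 + 0.015 + 0.039 = 0.171; P(Traffic=heavy | Weather=sunny) = 0.015/0.171 = 0.087719.
P(Weather=rainy) = 0.070 + 0.058 + 0.043 + 0.059 = 0.230; P(Traffic=heavy | Weather=rainy) = 0.043/0.230 = 0.186957.
Difference = -0.09924.

-0.09924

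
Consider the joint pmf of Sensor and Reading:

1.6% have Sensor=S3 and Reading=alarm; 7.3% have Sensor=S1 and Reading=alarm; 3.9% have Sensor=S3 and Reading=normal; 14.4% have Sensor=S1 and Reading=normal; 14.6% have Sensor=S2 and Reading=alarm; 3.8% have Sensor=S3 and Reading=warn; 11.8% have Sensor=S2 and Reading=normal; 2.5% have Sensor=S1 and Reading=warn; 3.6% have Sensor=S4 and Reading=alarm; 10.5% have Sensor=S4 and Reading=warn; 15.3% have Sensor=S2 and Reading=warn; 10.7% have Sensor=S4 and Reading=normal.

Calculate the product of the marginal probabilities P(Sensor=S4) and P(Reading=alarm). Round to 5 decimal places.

0.06721

P(Sensor=S4) = 0.107 + 0.105 + 0.036 = 0.248.
P(Reading=alarm) = 0.073 + 0.146 + 0.016 + 0.036 = 0.271.
Product: 0.248 × 0.271 = 0.06721.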